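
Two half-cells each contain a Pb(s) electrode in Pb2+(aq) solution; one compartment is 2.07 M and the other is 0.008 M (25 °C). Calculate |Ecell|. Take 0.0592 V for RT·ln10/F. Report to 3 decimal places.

For a concentration cell E°cell = 0, since both electrodes use the same couple.
The compartment with the higher Pb2+(aq) concentration (2.07 M) acts as the cathode; ions are reduced there and produced at the dilute (0.008 M) anode.
With n = 2, Ecell = −(0.0592/2)·log([dilute]/[conc]) = −(0.0592/2)·log(0.008/2.07) = +0.071 V.

0.071 V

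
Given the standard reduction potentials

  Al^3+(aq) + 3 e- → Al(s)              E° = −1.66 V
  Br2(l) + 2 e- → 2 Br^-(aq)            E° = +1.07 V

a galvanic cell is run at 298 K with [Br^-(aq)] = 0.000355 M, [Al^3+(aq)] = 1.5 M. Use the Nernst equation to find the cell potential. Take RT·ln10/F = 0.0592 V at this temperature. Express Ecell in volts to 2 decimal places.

Br₂/Br⁻ is reduced (cathode, E° = +1.07 V) and Al³⁺/Al is oxidized (anode).
E°cell = E°cat − E°an = +1.07 − (−1.66) = +2.73 V; n = 6.
For the overall reaction 3 Br2(l) + 2 Al(s) → 6 Br^-(aq) + 2 Al^3+(aq), Q = [Br^-(aq)]^6·[Al^3+(aq)]^2 = 4.5×10^−21, giving log Q = −20.346.
Applying E = E° − (RT ln10/nF)·log Q gives +2.73 − (0.0592/6)(−20.346) = +2.93 V.

+2.93 V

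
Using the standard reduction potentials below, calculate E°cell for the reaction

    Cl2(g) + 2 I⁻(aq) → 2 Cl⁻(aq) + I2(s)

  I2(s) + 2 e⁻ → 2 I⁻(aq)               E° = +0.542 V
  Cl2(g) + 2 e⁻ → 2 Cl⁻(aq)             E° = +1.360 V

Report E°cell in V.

In the reaction as written, Cl2(g) is reduced (cathode) and I2(s) is produced by oxidation at the anode.
E°cell = E°(cathode) − E°(anode) = +1.360 − (+0.542) = +0.818 V.
The positive value indicates the reaction is spontaneous as written.

+0.818 V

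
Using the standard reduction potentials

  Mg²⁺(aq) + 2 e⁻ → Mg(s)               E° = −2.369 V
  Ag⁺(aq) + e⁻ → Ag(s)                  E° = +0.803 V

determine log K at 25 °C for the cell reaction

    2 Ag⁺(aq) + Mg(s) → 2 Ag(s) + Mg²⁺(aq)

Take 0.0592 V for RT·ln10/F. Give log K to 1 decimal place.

The Ag⁺/Ag couple is reduced (cathode); E°cell = +0.803 − (−2.369) = +3.172 V with n = 2.
At equilibrium E = 0, so log K = nE°cell / 0.0592 = (2)(+3.172) / 0.0592 = 107.2.

log K = 107.2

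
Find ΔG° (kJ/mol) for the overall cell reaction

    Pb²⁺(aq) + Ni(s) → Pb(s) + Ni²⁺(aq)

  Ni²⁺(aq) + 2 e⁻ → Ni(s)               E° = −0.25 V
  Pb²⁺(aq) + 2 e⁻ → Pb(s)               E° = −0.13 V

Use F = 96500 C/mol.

In the reaction as written Pb²⁺(aq) is reduced, so the Pb²⁺/Pb couple is the cathode and Ni²⁺/Ni is the anode.
E°cell = −0.13 − (−0.25) = +0.12 V; balancing electrons gives n = 2.
ΔG° = −nFE°cell = −(2)(96500)(+0.12) J/mol = −23.2 kJ/mol.

−23.2 kJ/mol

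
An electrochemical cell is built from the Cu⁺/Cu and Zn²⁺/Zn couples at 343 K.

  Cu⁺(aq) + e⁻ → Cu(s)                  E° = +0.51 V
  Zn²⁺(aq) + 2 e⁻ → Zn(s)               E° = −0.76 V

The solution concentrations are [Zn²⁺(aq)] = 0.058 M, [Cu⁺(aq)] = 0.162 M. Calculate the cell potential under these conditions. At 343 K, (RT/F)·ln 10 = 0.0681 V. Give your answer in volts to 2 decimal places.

+1.26 V

Since E°(Cu⁺/Cu) > E°(Zn²⁺/Zn), Cu⁺/Cu serves as the cathode.
E°cell = +0.51 − (−0.76) = +1.27 V, with n = 2 electrons transferred.
Balancing gives 2 Cu⁺(aq) + Zn(s) → 2 Cu(s) + Zn²⁺(aq); hence Q = [Zn²⁺(aq)] / [Cu⁺(aq)]^2 = 2.21 (log Q = 0.344).
Applying E = E° − (RT ln10/nF)·log Q gives +1.27 − (0.0681/2)(0.344) = +1.26 V.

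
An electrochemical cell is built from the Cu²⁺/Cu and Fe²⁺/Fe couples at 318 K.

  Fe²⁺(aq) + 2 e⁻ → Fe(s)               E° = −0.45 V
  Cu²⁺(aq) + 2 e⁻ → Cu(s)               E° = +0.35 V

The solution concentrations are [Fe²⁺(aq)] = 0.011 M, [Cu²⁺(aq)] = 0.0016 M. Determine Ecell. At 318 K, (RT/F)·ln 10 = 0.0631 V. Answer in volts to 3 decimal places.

Since E°(Cu²⁺/Cu) > E°(Fe²⁺/Fe), Cu²⁺/Cu serves as the cathode.
The standard potential is +0.35 − (−0.45) = +0.80 V and the balanced reaction transfers n = 2 electrons.
For the overall reaction Cu²⁺(aq) + Fe(s) → Cu(s) + Fe²⁺(aq), Q = [Fe²⁺(aq)] / [Cu²⁺(aq)] = 6.87, giving log Q = 0.837.
By the Nernst equation, E = +0.80 − (0.0631/2)·(0.837) = +0.774 V.

+0.774 V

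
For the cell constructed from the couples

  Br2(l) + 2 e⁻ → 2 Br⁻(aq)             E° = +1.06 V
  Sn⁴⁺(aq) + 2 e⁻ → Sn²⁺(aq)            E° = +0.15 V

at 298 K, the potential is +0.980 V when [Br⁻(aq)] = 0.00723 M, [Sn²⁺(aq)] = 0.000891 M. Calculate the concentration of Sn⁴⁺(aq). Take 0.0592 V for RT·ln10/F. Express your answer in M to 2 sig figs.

0.074 M

With Br₂/Br⁻ at the cathode and Sn⁴⁺/Sn²⁺ at the anode, E°cell = +1.06 − (+0.15) = +0.91 V (n = 2).
Rearranging E = E° − (0.0592/n)·log Q gives log Q = 2(+0.91 − (+0.980))/0.0592 = −2.365.
Balancing electrons gives Br2(l) + Sn²⁺(aq) → 2 Br⁻(aq) + Sn⁴⁺(aq); thus Q = ([Br⁻(aq)]^2·[Sn⁴⁺(aq)]) / [Sn²⁺(aq)].
Solving for the unknown gives log [Sn⁴⁺(aq)] = −1.133, so [Sn⁴⁺(aq)] ≈ 0.074 M.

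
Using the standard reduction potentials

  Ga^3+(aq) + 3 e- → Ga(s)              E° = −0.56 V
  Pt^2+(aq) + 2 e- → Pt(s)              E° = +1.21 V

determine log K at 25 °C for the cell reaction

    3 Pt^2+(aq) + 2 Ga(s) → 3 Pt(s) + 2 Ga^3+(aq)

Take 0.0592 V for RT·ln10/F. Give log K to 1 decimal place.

log K = 179.4

The Pt²⁺/Pt couple is reduced (cathode); E°cell = +1.21 − (−0.56) = +1.77 V with n = 6.
At equilibrium E = 0, so log K = nE°cell / 0.0592 = (6)(+1.77) / 0.0592 = 179.4.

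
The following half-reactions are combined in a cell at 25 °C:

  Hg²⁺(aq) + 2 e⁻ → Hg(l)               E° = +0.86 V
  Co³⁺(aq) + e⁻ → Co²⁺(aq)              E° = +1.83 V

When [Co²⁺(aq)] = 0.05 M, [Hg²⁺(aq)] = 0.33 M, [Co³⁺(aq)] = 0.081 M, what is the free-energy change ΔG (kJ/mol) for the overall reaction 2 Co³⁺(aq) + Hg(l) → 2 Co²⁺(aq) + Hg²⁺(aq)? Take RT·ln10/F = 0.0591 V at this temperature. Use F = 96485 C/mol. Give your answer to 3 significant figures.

−192 kJ/mol

The standard cell potential is +1.83 − (+0.86) = +0.97 V, with n = 2 electrons in the balanced equation.
Here Q = ([Co²⁺(aq)]^2·[Hg²⁺(aq)]) / [Co³⁺(aq)]^2 = 0.126 (log Q = −0.901), giving E = +0.97 − (0.0591/2)·(−0.901) = +0.9966 V.
Finally ΔG = −nFE = −(2)(96485 C/mol)(+0.9966 V) = −192 kJ/mol.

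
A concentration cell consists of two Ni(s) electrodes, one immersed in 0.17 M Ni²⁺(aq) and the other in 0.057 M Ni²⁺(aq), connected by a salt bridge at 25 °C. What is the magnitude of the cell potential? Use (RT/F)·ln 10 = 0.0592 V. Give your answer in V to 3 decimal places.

0.014 V

For a concentration cell E°cell = 0, since both electrodes use the same couple.
The compartment with the higher Ni²⁺(aq) concentration (0.17 M) acts as the cathode; ions are reduced there and produced at the dilute (0.057 M) anode.
With n = 2, Ecell = −(0.0592/2)·log([dilute]/[conc]) = −(0.0592/2)·log(0.057/0.17) = +0.014 V.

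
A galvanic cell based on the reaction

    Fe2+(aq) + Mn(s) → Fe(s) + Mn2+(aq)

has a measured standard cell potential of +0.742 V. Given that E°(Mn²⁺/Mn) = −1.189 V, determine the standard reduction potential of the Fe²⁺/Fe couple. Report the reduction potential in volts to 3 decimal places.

−0.447 V

In the reaction as written the Fe²⁺/Fe couple is reduced (cathode) and Mn²⁺/Mn is oxidized (anode), so E°cell = E°(Fe²⁺/Fe) − E°(Mn²⁺/Mn).
E°(Fe²⁺/Fe) = E°cell + E°(anode) = +0.742 + (−1.189) = −0.447 V.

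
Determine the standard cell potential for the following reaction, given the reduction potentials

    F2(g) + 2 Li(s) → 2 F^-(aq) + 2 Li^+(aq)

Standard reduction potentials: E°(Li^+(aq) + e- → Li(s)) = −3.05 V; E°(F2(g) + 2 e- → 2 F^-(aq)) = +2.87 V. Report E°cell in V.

In the reaction as written, F2(g) is reduced (cathode) and Li^+(aq) is produced by oxidation at the anode.
E°cell = E°(cathode) − E°(anode) = +2.87 − (−3.05) = +5.92 V.

+5.92 V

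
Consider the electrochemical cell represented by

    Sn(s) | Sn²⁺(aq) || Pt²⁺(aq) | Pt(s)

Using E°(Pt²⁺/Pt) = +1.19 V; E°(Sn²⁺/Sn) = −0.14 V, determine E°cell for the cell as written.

+1.33 V

By convention the left-hand electrode in cell notation is the anode (oxidation) and the right-hand electrode is the cathode (reduction).
E°cell = E°(right) − E°(left) = +1.19 − (−0.14) = +1.33 V.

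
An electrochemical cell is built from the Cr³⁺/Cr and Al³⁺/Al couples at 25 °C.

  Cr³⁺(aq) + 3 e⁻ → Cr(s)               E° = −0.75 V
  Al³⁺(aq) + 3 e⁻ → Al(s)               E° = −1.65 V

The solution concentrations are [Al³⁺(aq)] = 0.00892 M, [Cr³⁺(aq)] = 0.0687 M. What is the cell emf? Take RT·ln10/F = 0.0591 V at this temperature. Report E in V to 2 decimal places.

The Cr³⁺/Cr couple has the more positive E°, so it is the cathode; Al³⁺/Al is the anode.
The standard potential is −0.75 − (−1.65) = +0.90 V and the balanced reaction transfers n = 3 electrons.
The balanced reaction is Cr³⁺(aq) + Al(s) → Cr(s) + Al³⁺(aq), so Q = [Al³⁺(aq)] / [Cr³⁺(aq)] = 0.13 and log Q = −0.887.
By the Nernst equation, E = +0.90 − (0.0591/3)·(−0.887) = +0.92 V.

+0.92 V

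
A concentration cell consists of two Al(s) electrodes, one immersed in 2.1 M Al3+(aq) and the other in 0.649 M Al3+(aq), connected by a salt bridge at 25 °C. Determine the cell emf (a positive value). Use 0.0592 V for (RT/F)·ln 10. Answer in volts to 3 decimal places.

For a concentration cell E°cell = 0, since both electrodes use the same couple.
The compartment with the higher Al3+(aq) concentration (2.1 M) acts as the cathode; ions are reduced there and produced at the dilute (0.649 M) anode.
With n = 3, Ecell = −(0.0592/3)·log([dilute]/[conc]) = −(0.0592/3)·log(0.649/2.1) = +0.010 V.

0.010 V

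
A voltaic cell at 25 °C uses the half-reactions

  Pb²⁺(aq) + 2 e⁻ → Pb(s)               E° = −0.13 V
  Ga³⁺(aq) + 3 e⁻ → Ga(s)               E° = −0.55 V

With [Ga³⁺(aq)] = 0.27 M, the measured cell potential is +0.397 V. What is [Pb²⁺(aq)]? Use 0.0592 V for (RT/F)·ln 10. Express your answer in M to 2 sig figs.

0.070 M

Pb²⁺/Pb is the cathode (higher E°); E°cell = −0.13 − (−0.55) = +0.42 V with n = 6.
Rearranging E = E° − (0.0592/n)·log Q gives log Q = 6(+0.42 − (+0.397))/0.0592 = 2.331.
For 3 Pb²⁺(aq) + 2 Ga(s) → 3 Pb(s) + 2 Ga³⁺(aq), the reaction quotient is Q = [Ga³⁺(aq)]^2 / [Pb²⁺(aq)]^3.
Solving for the unknown gives log [Pb²⁺(aq)] = −1.156, so [Pb²⁺(aq)] ≈ 0.070 M.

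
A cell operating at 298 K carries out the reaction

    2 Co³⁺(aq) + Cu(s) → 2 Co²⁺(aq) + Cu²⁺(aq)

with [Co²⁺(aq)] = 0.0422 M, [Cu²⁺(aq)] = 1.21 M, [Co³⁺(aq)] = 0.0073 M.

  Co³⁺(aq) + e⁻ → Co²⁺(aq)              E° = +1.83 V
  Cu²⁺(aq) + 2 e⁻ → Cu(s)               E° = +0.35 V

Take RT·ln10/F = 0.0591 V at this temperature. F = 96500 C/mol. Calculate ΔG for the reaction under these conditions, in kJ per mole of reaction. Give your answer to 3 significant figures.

E°cell = +1.83 − (+0.35) = +1.48 V; the balanced reaction transfers n = 2 electrons.
The reaction quotient is ([Co²⁺(aq)]^2·[Cu²⁺(aq)]) / [Co³⁺(aq)]^2 = 40.4; by Nernst, E = +1.48 − (0.0591/2)(1.607) = +1.4325 V.
Then ΔG = −nFE = −2 × 96500 × +1.4325 J/mol = −276 kJ/mol.

−276 kJ/mol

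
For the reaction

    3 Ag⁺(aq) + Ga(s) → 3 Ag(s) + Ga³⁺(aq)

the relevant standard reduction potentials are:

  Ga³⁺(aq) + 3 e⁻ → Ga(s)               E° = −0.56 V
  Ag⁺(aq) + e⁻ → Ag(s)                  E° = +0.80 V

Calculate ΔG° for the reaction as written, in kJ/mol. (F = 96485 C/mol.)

In the reaction as written Ag⁺(aq) is reduced, so the Ag⁺/Ag couple is the cathode and Ga³⁺/Ga is the anode.
E°cell = +0.80 − (−0.56) = +1.36 V; balancing electrons gives n = 3.
ΔG° = −nFE°cell = −(3)(96485)(+1.36) J/mol = −394 kJ/mol.

−394 kJ/mol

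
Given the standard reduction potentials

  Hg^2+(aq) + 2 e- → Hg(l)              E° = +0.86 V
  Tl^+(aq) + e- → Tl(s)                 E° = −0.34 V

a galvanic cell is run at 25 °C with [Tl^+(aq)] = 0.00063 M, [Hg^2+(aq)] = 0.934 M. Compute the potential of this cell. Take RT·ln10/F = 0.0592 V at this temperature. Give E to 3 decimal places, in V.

Hg²⁺/Hg is reduced (cathode, E° = +0.86 V) and Tl⁺/Tl is oxidized (anode).
The standard potential is +0.86 − (−0.34) = +1.20 V and the balanced reaction transfers n = 2 electrons.
Balancing gives Hg^2+(aq) + 2 Tl(s) → Hg(l) + 2 Tl^+(aq); hence Q = [Tl^+(aq)]^2 / [Hg^2+(aq)] = 4.25×10^−7 (log Q = −6.372).
By the Nernst equation, E = +1.20 − (0.0592/2)·(−6.372) = +1.389 V.

+1.389 V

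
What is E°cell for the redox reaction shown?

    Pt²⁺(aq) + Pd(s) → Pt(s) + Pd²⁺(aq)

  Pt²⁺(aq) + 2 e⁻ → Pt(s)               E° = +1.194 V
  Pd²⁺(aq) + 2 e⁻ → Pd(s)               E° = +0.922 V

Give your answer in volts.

Pt²⁺(aq) gains electrons, so the Pt²⁺/Pt couple is the cathode; the Pd²⁺/Pd couple is the anode.
E°cell = E°(cathode) − E°(anode) = +1.194 − (+0.922) = +0.272 V.

+0.272 V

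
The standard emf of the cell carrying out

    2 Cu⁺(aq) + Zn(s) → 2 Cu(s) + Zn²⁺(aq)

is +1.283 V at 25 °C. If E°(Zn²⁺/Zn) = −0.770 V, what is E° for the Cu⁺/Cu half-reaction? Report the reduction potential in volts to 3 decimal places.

+0.513 V

In the reaction as written the Cu⁺/Cu couple is reduced (cathode) and Zn²⁺/Zn is oxidized (anode), so E°cell = E°(Cu⁺/Cu) − E°(Zn²⁺/Zn).
E°(Cu⁺/Cu) = E°cell + E°(anode) = +1.283 + (−0.770) = +0.513 V.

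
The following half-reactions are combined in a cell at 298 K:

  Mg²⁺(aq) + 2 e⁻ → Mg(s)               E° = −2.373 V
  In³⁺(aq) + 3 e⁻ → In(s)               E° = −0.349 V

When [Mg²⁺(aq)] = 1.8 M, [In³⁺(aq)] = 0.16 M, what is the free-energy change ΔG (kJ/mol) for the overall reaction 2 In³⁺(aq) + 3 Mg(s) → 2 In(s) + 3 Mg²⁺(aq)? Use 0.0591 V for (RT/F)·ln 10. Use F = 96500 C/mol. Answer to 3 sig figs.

The standard cell potential is −0.349 − (−2.373) = +2.024 V, with n = 6 electrons in the balanced equation.
The reaction quotient is [Mg²⁺(aq)]^3 / [In³⁺(aq)]^2 = 228; by Nernst, E = +2.024 − (0.0591/6)(2.358) = +2.0008 V.
Then ΔG = −nFE = −6 × 96500 × +2.0008 J/mol = −1160 kJ/mol.

−1160 kJ/mol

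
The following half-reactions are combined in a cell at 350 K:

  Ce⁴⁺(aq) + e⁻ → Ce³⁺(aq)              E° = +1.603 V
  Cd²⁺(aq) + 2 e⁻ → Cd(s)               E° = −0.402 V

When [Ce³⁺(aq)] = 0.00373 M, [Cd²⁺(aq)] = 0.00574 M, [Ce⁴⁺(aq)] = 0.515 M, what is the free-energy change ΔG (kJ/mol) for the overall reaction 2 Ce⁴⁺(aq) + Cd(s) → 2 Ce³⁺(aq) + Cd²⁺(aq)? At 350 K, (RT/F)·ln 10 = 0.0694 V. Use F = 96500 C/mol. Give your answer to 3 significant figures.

The standard cell potential is +1.603 − (−0.402) = +2.005 V, with n = 2 electrons in the balanced equation.
Q = ([Ce³⁺(aq)]^2·[Cd²⁺(aq)]) / [Ce⁴⁺(aq)]^2 = 3.01×10^−7, so log Q = −6.521 and E = +2.005 − (0.0694/2)(−6.521) = +2.2313 V.
Then ΔG = −nFE = −2 × 96500 × +2.2313 J/mol = −431 kJ/mol.

−431 kJ/mol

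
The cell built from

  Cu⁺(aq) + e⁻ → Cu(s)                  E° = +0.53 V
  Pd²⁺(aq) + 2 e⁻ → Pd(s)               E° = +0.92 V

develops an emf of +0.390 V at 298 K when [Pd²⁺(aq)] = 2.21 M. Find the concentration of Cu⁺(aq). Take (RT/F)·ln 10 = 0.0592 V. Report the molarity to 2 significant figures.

1.5 M

The Pd²⁺/Pd couple has the larger reduction potential, so it is the cathode: E°cell = +0.92 − (+0.53) = +0.39 V and n = 2.
Since E = E° − (0.0592/n)·log Q, log Q = n(E° − E)/0.0592 = 0.000.
The balanced reaction is Pd²⁺(aq) + 2 Cu(s) → Pd(s) + 2 Cu⁺(aq), so Q = [Cu⁺(aq)]^2 / [Pd²⁺(aq)].
Solving for the unknown gives log [Cu⁺(aq)] = 0.172, so [Cu⁺(aq)] ≈ 1.5 M.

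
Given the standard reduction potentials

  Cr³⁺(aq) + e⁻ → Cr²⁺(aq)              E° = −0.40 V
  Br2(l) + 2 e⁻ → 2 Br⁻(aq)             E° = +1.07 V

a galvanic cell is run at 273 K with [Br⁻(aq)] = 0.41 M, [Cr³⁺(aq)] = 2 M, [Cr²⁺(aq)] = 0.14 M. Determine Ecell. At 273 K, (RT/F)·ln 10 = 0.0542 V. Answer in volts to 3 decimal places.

Br₂/Br⁻ is reduced (cathode, E° = +1.07 V) and Cr³⁺/Cr²⁺ is oxidized (anode).
E°cell = E°cat − E°an = +1.07 − (−0.40) = +1.47 V; n = 2.
For the overall reaction Br2(l) + 2 Cr²⁺(aq) → 2 Br⁻(aq) + 2 Cr³⁺(aq), Q = ([Br⁻(aq)]^2·[Cr³⁺(aq)]^2) / [Cr²⁺(aq)]^2 = 34.3, giving log Q = 1.535.
Applying E = E° − (RT ln10/nF)·log Q gives +1.47 − (0.0542/2)(1.535) = +1.428 V.

+1.428 V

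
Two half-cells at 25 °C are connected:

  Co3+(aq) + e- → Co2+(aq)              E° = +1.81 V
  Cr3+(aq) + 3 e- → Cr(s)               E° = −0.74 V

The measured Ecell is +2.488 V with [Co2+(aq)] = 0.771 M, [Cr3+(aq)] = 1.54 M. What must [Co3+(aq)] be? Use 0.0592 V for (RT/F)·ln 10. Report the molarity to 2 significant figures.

0.080 M

Co³⁺/Co²⁺ is the cathode (higher E°); E°cell = +1.81 − (−0.74) = +2.55 V with n = 3.
From the Nernst equation, log Q = n(E° − E)/0.0592 = 3·(+2.55 − (+2.488))/0.0592 = 3.142.
For 3 Co3+(aq) + Cr(s) → 3 Co2+(aq) + Cr3+(aq), the reaction quotient is Q = ([Co2+(aq)]^3·[Cr3+(aq)]) / [Co3+(aq)]^3.
Solving for the unknown gives log [Co3+(aq)] = −1.098, so [Co3+(aq)] ≈ 0.080 M.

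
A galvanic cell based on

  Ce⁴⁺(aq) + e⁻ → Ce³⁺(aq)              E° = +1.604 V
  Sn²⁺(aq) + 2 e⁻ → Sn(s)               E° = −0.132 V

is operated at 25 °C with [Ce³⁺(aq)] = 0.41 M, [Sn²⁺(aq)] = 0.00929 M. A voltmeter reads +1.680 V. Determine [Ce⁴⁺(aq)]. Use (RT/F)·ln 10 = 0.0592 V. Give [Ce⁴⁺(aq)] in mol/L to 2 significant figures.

With Ce⁴⁺/Ce³⁺ at the cathode and Sn²⁺/Sn at the anode, E°cell = +1.604 − (−0.132) = +1.736 V (n = 2).
Since E = E° − (0.0592/n)·log Q, log Q = n(E° − E)/0.0592 = 1.892.
Balancing electrons gives 2 Ce⁴⁺(aq) + Sn(s) → 2 Ce³⁺(aq) + Sn²⁺(aq); thus Q = ([Ce³⁺(aq)]^2·[Sn²⁺(aq)]) / [Ce⁴⁺(aq)]^2.
Solving for the unknown gives log [Ce⁴⁺(aq)] = −2.349, so [Ce⁴⁺(aq)] ≈ 0.0045 M.

0.0045 M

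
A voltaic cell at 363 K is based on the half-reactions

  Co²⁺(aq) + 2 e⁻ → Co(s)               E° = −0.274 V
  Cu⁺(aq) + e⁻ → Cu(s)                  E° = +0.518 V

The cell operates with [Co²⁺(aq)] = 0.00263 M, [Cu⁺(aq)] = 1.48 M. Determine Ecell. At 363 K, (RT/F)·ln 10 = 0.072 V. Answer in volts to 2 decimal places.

Since E°(Cu⁺/Cu) > E°(Co²⁺/Co), Cu⁺/Cu serves as the cathode.
E°cell = E°cat − E°an = +0.518 − (−0.274) = +0.792 V; n = 2.
For the overall reaction 2 Cu⁺(aq) + Co(s) → 2 Cu(s) + Co²⁺(aq), Q = [Co²⁺(aq)] / [Cu⁺(aq)]^2 = 0.0012, giving log Q = −2.921.
E = E° − (0.072/n)·log Q = +0.792 − (0.072/2)(−2.921) = +0.90 V.

+0.90 V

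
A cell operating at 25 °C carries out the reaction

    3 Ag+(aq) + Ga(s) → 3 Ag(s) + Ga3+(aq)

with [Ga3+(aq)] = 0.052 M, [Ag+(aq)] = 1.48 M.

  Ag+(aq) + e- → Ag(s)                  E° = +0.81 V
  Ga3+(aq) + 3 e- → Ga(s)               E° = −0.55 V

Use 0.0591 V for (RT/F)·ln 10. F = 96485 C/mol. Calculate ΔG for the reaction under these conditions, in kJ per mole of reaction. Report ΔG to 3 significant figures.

With Ag⁺/Ag reduced at the cathode, E°cell = +0.81 − (−0.55) = +1.36 V and n = 3.
The reaction quotient is [Ga3+(aq)] / [Ag+(aq)]^3 = 0.016; by Nernst, E = +1.36 − (0.0591/3)(−1.795) = +1.3954 V.
Then ΔG = −nFE = −3 × 96485 × +1.3954 J/mol = −404 kJ/mol.

−404 kJ/mol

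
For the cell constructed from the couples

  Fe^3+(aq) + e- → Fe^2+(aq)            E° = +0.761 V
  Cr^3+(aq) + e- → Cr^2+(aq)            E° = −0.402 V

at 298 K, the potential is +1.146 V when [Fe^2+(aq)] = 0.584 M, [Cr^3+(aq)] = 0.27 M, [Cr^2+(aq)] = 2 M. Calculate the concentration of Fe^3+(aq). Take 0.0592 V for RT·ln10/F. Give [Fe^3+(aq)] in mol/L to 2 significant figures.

0.041 M

With Fe³⁺/Fe²⁺ at the cathode and Cr³⁺/Cr²⁺ at the anode, E°cell = +0.761 − (−0.402) = +1.163 V (n = 1).
From the Nernst equation, log Q = n(E° − E)/0.0592 = 1·(+1.163 − (+1.146))/0.0592 = 0.287.
The balanced reaction is Fe^3+(aq) + Cr^2+(aq) → Fe^2+(aq) + Cr^3+(aq), so Q = ([Fe^2+(aq)]·[Cr^3+(aq)]) / ([Fe^3+(aq)]·[Cr^2+(aq)]).
Isolating [Fe^3+(aq)] in Q = 10^{0.287} yields log [Fe^3+(aq)] = −1.390, i.e. 0.041 M.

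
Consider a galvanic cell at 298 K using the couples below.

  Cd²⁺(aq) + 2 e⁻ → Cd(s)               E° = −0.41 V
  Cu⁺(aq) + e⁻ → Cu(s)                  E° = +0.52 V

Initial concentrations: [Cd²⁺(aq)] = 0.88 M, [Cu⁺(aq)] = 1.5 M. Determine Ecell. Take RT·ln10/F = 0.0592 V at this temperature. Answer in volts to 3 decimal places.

+0.942 V

Since E°(Cu⁺/Cu) > E°(Cd²⁺/Cd), Cu⁺/Cu serves as the cathode.
The standard potential is +0.52 − (−0.41) = +0.93 V and the balanced reaction transfers n = 2 electrons.
For the overall reaction 2 Cu⁺(aq) + Cd(s) → 2 Cu(s) + Cd²⁺(aq), Q = [Cd²⁺(aq)] / [Cu⁺(aq)]^2 = 0.391, giving log Q = −0.408.
E = E° − (0.0592/n)·log Q = +0.93 − (0.0592/2)(−0.408) = +0.942 V.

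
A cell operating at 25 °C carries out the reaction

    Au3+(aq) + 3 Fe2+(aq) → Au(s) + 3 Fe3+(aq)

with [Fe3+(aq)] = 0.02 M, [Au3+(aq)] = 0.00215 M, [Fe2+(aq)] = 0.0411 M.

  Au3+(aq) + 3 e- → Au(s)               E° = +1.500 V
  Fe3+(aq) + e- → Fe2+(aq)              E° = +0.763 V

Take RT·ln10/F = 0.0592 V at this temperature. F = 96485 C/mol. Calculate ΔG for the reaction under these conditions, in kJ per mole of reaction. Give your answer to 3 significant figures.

−203 kJ/mol

E°cell = +1.500 − (+0.763) = +0.737 V; the balanced reaction transfers n = 3 electrons.
Q = [Fe3+(aq)]^3 / ([Au3+(aq)]·[Fe2+(aq)]^3) = 53.6, so log Q = 1.729 and E = +0.737 − (0.0592/3)(1.729) = +0.7029 V.
ΔG = −nFE = −(3)(96485)(+0.7029) J/mol = −203 kJ/mol.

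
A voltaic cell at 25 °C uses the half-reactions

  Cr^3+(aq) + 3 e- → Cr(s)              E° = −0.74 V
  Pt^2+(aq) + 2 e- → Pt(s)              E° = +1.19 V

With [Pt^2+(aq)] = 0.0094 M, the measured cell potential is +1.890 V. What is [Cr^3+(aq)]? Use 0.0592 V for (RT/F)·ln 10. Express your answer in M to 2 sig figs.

The Pt²⁺/Pt couple has the larger reduction potential, so it is the cathode: E°cell = +1.19 − (−0.74) = +1.93 V and n = 6.
Since E = E° − (0.0592/n)·log Q, log Q = n(E° − E)/0.0592 = 4.054.
Balancing electrons gives 3 Pt^2+(aq) + 2 Cr(s) → 3 Pt(s) + 2 Cr^3+(aq); thus Q = [Cr^3+(aq)]^2 / [Pt^2+(aq)]^3.
Substituting the known concentrations and solving, log [Cr^3+(aq)] = −1.013 and [Cr^3+(aq)] = 0.097 M.

0.097 M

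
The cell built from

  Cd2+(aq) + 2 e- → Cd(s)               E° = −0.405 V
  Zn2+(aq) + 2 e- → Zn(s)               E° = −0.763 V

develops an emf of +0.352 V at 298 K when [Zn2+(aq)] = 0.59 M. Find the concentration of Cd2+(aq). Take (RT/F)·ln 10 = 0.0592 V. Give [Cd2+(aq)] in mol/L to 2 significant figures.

0.37 M

Cd²⁺/Cd is the cathode (higher E°); E°cell = −0.405 − (−0.763) = +0.358 V with n = 2.
Since E = E° − (0.0592/n)·log Q, log Q = n(E° − E)/0.0592 = 0.203.
For Cd2+(aq) + Zn(s) → Cd(s) + Zn2+(aq), the reaction quotient is Q = [Zn2+(aq)] / [Cd2+(aq)].
Substituting the known concentrations and solving, log [Cd2+(aq)] = −0.432 and [Cd2+(aq)] = 0.37 M.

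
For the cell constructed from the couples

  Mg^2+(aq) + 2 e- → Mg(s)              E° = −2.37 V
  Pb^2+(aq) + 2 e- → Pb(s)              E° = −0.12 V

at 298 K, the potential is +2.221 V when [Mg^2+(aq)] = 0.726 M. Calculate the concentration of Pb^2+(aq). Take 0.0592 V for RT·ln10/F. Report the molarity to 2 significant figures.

The Pb²⁺/Pb couple has the larger reduction potential, so it is the cathode: E°cell = −0.12 − (−2.37) = +2.25 V and n = 2.
Rearranging E = E° − (0.0592/n)·log Q gives log Q = 2(+2.25 − (+2.221))/0.0592 = 0.980.
The balanced reaction is Pb^2+(aq) + Mg(s) → Pb(s) + Mg^2+(aq), so Q = [Mg^2+(aq)] / [Pb^2+(aq)].
Solving for the unknown gives log [Pb^2+(aq)] = −1.119, so [Pb^2+(aq)] ≈ 0.076 M.

0.076 M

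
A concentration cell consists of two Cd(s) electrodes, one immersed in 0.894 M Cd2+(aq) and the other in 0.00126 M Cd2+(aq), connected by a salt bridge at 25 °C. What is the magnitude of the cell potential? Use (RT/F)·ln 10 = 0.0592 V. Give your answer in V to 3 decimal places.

For a concentration cell E°cell = 0, since both electrodes use the same couple.
The compartment with the higher Cd2+(aq) concentration (0.894 M) acts as the cathode; ions are reduced there and produced at the dilute (0.00126 M) anode.
With n = 2, Ecell = −(0.0592/2)·log([dilute]/[conc]) = −(0.0592/2)·log(0.00126/0.894) = +0.084 V.

0.084 V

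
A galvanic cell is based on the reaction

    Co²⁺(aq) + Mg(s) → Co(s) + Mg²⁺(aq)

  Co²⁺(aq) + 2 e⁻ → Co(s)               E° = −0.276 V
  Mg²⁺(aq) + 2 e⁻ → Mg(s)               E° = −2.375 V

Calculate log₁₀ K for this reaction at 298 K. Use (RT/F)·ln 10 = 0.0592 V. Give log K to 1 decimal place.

The Co²⁺/Co couple is reduced (cathode); E°cell = −0.276 − (−2.375) = +2.099 V with n = 2.
At equilibrium E = 0, so log K = nE°cell / 0.0592 = (2)(+2.099) / 0.0592 = 70.9.

log K = 70.9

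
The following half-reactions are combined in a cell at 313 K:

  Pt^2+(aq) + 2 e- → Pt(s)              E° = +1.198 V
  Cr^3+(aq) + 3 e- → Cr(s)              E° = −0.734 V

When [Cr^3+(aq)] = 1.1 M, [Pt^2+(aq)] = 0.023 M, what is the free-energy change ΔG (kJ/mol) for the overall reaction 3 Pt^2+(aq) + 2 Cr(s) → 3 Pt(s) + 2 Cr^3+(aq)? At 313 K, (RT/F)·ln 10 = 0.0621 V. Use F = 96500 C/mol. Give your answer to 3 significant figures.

With Pt²⁺/Pt reduced at the cathode, E°cell = +1.198 − (−0.734) = +1.932 V and n = 6.
The reaction quotient is [Cr^3+(aq)]^2 / [Pt^2+(aq)]^3 = 9.94×10^4; by Nernst, E = +1.932 − (0.0621/6)(4.998) = +1.8803 V.
ΔG = −nFE = −(6)(96500)(+1.8803) J/mol = −1090 kJ/mol.

−1090 kJ/mol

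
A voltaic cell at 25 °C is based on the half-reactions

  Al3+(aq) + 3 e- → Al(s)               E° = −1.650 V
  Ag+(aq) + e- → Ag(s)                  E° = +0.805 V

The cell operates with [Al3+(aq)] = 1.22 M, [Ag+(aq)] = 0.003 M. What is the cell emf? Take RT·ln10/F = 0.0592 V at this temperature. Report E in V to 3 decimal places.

Since E°(Ag⁺/Ag) > E°(Al³⁺/Al), Ag⁺/Ag serves as the cathode.
The standard potential is +0.805 − (−1.650) = +2.455 V and the balanced reaction transfers n = 3 electrons.
For the overall reaction 3 Ag+(aq) + Al(s) → 3 Ag(s) + Al3+(aq), Q = [Al3+(aq)] / [Ag+(aq)]^3 = 4.52×10^7, giving log Q = 7.655.
Applying E = E° − (RT ln10/nF)·log Q gives +2.455 − (0.0592/3)(7.655) = +2.304 V.

+2.304 V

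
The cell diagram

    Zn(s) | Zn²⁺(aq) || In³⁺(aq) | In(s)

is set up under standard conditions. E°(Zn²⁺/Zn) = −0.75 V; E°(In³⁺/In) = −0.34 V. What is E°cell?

+0.41 V

By convention the left-hand electrode in cell notation is the anode (oxidation) and the right-hand electrode is the cathode (reduction).
E°cell = E°(right) − E°(left) = −0.34 − (−0.75) = +0.41 V.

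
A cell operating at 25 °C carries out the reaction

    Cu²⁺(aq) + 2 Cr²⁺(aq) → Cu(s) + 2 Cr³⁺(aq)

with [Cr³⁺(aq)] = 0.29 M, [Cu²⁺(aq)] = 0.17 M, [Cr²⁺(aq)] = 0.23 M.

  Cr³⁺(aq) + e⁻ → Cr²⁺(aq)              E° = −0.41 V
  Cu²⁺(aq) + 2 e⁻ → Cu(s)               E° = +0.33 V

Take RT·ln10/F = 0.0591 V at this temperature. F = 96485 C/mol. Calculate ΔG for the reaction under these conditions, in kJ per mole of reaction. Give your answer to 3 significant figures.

−137 kJ/mol

The standard cell potential is +0.33 − (−0.41) = +0.74 V, with n = 2 electrons in the balanced equation.
The reaction quotient is [Cr³⁺(aq)]^2 / ([Cu²⁺(aq)]·[Cr²⁺(aq)]^2) = 9.35; by Nernst, E = +0.74 − (0.0591/2)(0.971) = +0.7113 V.
Finally ΔG = −nFE = −(2)(96485 C/mol)(+0.7113 V) = −137 kJ/mol.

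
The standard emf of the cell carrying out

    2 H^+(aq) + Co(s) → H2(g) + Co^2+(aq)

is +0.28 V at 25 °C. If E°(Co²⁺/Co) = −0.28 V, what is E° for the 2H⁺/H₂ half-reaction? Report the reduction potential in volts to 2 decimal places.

+0.00 V

In the reaction as written the 2H⁺/H₂ couple is reduced (cathode) and Co²⁺/Co is oxidized (anode), so E°cell = E°(2H⁺/H₂) − E°(Co²⁺/Co).
E°(2H⁺/H₂) = E°cell + E°(anode) = +0.28 + (−0.28) = +0.00 V.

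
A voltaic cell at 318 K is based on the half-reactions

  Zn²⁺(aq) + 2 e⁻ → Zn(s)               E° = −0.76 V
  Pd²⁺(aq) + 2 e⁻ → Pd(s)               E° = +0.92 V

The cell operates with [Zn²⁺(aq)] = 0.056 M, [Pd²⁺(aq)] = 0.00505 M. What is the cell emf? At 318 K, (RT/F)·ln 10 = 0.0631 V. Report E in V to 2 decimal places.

Since E°(Pd²⁺/Pd) > E°(Zn²⁺/Zn), Pd²⁺/Pd serves as the cathode.
E°cell = +0.92 − (−0.76) = +1.68 V, with n = 2 electrons transferred.
For the overall reaction Pd²⁺(aq) + Zn(s) → Pd(s) + Zn²⁺(aq), Q = [Zn²⁺(aq)] / [Pd²⁺(aq)] = 11.1, giving log Q = 1.045.
E = E° − (0.0631/n)·log Q = +1.68 − (0.0631/2)(1.045) = +1.65 V.

+1.65 V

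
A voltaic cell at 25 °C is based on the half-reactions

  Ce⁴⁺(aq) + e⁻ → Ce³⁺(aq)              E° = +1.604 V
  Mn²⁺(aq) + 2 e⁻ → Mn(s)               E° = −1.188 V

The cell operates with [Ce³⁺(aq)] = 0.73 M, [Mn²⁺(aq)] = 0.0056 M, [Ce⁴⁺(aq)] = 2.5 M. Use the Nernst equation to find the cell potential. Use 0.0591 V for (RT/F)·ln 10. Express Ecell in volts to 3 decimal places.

+2.890 V

Since E°(Ce⁴⁺/Ce³⁺) > E°(Mn²⁺/Mn), Ce⁴⁺/Ce³⁺ serves as the cathode.
The standard potential is +1.604 − (−1.188) = +2.792 V and the balanced reaction transfers n = 2 electrons.
For the overall reaction 2 Ce⁴⁺(aq) + Mn(s) → 2 Ce³⁺(aq) + Mn²⁺(aq), Q = ([Ce³⁺(aq)]^2·[Mn²⁺(aq)]) / [Ce⁴⁺(aq)]^2 = 0.000477, giving log Q = −3.321.
E = E° − (0.0591/n)·log Q = +2.792 − (0.0591/2)(−3.321) = +2.890 V.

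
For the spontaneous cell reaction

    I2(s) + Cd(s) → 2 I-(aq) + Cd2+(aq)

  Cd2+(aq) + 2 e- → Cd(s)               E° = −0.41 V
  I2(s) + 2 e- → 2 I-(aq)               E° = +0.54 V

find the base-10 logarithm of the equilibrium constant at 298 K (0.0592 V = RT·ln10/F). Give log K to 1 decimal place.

log K = 32.1

The I₂/I⁻ couple is reduced (cathode); E°cell = +0.54 − (−0.41) = +0.95 V with n = 2.
At equilibrium E = 0, so log K = nE°cell / 0.0592 = (2)(+0.95) / 0.0592 = 32.1.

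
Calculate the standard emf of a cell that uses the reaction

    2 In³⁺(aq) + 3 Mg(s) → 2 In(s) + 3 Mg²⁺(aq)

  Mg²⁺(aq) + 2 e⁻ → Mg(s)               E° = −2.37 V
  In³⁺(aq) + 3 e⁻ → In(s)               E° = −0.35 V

In³⁺(aq) gains electrons, so the In³⁺/In couple is the cathode; the Mg²⁺/Mg couple is the anode.
E°cell = E°(cathode) − E°(anode) = −0.35 − (−2.37) = +2.02 V.
The positive value indicates the reaction is spontaneous as written.

+2.02 V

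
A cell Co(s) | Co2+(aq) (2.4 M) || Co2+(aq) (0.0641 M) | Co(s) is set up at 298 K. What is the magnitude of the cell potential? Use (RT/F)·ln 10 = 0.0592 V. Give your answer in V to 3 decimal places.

For a concentration cell E°cell = 0, since both electrodes use the same couple.
The compartment with the higher Co2+(aq) concentration (2.4 M) acts as the cathode; ions are reduced there and produced at the dilute (0.0641 M) anode.
With n = 2, Ecell = −(0.0592/2)·log([dilute]/[conc]) = −(0.0592/2)·log(0.0641/2.4) = +0.047 V.

0.047 V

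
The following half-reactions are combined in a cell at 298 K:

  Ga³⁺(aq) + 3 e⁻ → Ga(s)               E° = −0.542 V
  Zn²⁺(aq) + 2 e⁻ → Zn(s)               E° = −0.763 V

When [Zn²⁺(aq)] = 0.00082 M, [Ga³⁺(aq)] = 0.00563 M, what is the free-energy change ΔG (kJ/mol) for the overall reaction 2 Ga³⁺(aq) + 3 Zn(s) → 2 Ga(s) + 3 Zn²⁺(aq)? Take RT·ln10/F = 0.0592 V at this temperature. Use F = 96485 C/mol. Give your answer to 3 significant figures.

−155 kJ/mol

The standard cell potential is −0.542 − (−0.763) = +0.221 V, with n = 6 electrons in the balanced equation.
Q = [Zn²⁺(aq)]^3 / [Ga³⁺(aq)]^2 = 1.74×10^−5, so log Q = −4.760 and E = +0.221 − (0.0592/6)(−4.760) = +0.2680 V.
Then ΔG = −nFE = −6 × 96485 × +0.2680 J/mol = −155 kJ/mol.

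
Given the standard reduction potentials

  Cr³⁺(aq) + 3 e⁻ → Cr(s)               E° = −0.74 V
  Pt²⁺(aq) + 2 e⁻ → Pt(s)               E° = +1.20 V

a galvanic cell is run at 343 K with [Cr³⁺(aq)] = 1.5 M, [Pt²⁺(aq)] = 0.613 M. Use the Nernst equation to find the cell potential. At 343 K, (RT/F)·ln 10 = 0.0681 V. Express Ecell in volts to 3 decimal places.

Since E°(Pt²⁺/Pt) > E°(Cr³⁺/Cr), Pt²⁺/Pt serves as the cathode.
E°cell = +1.20 − (−0.74) = +1.94 V, with n = 6 electrons transferred.
For the overall reaction 3 Pt²⁺(aq) + 2 Cr(s) → 3 Pt(s) + 2 Cr³⁺(aq), Q = [Cr³⁺(aq)]^2 / [Pt²⁺(aq)]^3 = 9.77, giving log Q = 0.990.
Applying E = E° − (RT ln10/nF)·log Q gives +1.94 − (0.0681/6)(0.990) = +1.929 V.

+1.929 V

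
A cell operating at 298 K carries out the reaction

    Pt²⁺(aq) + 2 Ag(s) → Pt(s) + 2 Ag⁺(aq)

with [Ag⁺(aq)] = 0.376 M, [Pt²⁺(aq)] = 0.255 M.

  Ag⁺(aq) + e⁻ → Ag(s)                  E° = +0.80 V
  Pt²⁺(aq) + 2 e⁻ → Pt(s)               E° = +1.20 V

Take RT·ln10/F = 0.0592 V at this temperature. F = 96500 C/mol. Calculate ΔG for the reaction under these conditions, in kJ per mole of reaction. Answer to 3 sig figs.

−78.7 kJ/mol

With Pt²⁺/Pt reduced at the cathode, E°cell = +1.20 − (+0.80) = +0.40 V and n = 2.
Q = [Ag⁺(aq)]^2 / [Pt²⁺(aq)] = 0.554, so log Q = −0.256 and E = +0.40 − (0.0592/2)(−0.256) = +0.4076 V.
Then ΔG = −nFE = −2 × 96500 × +0.4076 J/mol = −78.7 kJ/mol.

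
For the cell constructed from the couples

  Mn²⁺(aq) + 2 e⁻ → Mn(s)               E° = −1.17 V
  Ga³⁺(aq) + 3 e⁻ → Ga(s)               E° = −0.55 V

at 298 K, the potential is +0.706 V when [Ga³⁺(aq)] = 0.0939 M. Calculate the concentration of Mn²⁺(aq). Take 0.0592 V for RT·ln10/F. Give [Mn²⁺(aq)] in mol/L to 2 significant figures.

The Ga³⁺/Ga couple has the larger reduction potential, so it is the cathode: E°cell = −0.55 − (−1.17) = +0.62 V and n = 6.
Rearranging E = E° − (0.0592/n)·log Q gives log Q = 6(+0.62 − (+0.706))/0.0592 = −8.716.
The balanced reaction is 2 Ga³⁺(aq) + 3 Mn(s) → 2 Ga(s) + 3 Mn²⁺(aq), so Q = [Mn²⁺(aq)]^3 / [Ga³⁺(aq)]^2.
Substituting the known concentrations and solving, log [Mn²⁺(aq)] = −3.590 and [Mn²⁺(aq)] = 0.00026 M.

0.00026 M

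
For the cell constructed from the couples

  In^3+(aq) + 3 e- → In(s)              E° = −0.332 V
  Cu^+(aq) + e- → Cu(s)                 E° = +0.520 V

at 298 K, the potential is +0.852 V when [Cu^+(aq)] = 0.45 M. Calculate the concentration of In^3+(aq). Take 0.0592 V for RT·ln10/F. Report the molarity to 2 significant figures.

Cu⁺/Cu is the cathode (higher E°); E°cell = +0.520 − (−0.332) = +0.852 V with n = 3.
From the Nernst equation, log Q = n(E° − E)/0.0592 = 3·(+0.852 − (+0.852))/0.0592 = 0.000.
Balancing electrons gives 3 Cu^+(aq) + In(s) → 3 Cu(s) + In^3+(aq); thus Q = [In^3+(aq)] / [Cu^+(aq)]^3.
Substituting the known concentrations and solving, log [In^3+(aq)] = −1.040 and [In^3+(aq)] = 0.091 M.

0.091 M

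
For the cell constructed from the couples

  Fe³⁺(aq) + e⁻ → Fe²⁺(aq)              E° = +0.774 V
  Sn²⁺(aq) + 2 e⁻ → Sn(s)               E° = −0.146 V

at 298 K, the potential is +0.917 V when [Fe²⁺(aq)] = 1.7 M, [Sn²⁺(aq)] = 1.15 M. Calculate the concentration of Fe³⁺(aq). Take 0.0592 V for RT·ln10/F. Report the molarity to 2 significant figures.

1.6 M

The Fe³⁺/Fe²⁺ couple has the larger reduction potential, so it is the cathode: E°cell = +0.774 − (−0.146) = +0.920 V and n = 2.
Rearranging E = E° − (0.0592/n)·log Q gives log Q = 2(+0.920 − (+0.917))/0.0592 = 0.101.
Balancing electrons gives 2 Fe³⁺(aq) + Sn(s) → 2 Fe²⁺(aq) + Sn²⁺(aq); thus Q = ([Fe²⁺(aq)]^2·[Sn²⁺(aq)]) / [Fe³⁺(aq)]^2.
Substituting the known concentrations and solving, log [Fe³⁺(aq)] = 0.210 and [Fe³⁺(aq)] = 1.6 M.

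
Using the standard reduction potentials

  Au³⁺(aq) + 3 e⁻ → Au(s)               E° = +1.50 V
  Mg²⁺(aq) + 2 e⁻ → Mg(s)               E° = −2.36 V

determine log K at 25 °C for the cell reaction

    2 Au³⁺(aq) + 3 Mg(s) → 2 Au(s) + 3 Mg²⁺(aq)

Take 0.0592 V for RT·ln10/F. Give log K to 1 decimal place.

log K = 391.2

The Au³⁺/Au couple is reduced (cathode); E°cell = +1.50 − (−2.36) = +3.86 V with n = 6.
At equilibrium E = 0, so log K = nE°cell / 0.0592 = (6)(+3.86) / 0.0592 = 391.2.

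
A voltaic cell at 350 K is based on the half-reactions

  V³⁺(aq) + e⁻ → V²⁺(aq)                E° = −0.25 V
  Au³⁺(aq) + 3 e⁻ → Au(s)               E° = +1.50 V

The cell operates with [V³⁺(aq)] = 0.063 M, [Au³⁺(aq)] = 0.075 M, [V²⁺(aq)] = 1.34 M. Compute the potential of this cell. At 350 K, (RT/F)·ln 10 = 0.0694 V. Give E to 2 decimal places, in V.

Au³⁺/Au is reduced (cathode, E° = +1.50 V) and V³⁺/V²⁺ is oxidized (anode).
E°cell = +1.50 − (−0.25) = +1.75 V, with n = 3 electrons transferred.
For the overall reaction Au³⁺(aq) + 3 V²⁺(aq) → Au(s) + 3 V³⁺(aq), Q = [V³⁺(aq)]^3 / ([Au³⁺(aq)]·[V²⁺(aq)]^3) = 0.00139, giving log Q = −2.858.
By the Nernst equation, E = +1.75 − (0.0694/3)·(−2.858) = +1.82 V.

+1.82 V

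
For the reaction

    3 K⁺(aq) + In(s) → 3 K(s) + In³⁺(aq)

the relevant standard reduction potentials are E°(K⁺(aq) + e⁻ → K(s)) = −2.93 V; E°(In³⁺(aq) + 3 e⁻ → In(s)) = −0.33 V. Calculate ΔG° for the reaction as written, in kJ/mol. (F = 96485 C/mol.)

+753 kJ/mol

In the reaction as written K⁺(aq) is reduced, so the K⁺/K couple is the cathode and In³⁺/In is the anode.
E°cell = −2.93 − (−0.33) = −2.60 V; balancing electrons gives n = 3.
ΔG° = −nFE°cell = −(3)(96485)(−2.60) J/mol = +753 kJ/mol.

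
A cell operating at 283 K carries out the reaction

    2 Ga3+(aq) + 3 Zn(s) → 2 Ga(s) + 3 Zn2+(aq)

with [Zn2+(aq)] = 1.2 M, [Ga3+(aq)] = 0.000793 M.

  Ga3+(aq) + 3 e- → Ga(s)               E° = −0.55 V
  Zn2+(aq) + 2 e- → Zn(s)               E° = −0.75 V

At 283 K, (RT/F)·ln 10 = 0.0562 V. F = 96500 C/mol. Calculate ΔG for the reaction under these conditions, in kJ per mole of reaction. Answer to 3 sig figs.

−80.9 kJ/mol

E°cell = −0.55 − (−0.75) = +0.20 V; the balanced reaction transfers n = 6 electrons.
Q = [Zn2+(aq)]^3 / [Ga3+(aq)]^2 = 2.75×10^6, so log Q = 6.439 and E = +0.20 − (0.0562/6)(6.439) = +0.1397 V.
Finally ΔG = −nFE = −(6)(96500 C/mol)(+0.1397 V) = −80.9 kJ/mol.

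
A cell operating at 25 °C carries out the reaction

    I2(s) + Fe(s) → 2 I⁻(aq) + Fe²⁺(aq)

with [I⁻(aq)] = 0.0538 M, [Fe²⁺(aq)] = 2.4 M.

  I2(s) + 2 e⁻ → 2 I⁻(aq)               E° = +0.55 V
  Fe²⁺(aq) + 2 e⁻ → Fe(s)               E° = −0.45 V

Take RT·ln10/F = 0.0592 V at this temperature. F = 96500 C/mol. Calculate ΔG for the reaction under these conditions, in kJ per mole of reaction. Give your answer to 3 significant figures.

The standard cell potential is +0.55 − (−0.45) = +1.00 V, with n = 2 electrons in the balanced equation.
Here Q = [I⁻(aq)]^2·[Fe²⁺(aq)] = 0.00695 (log Q = −2.158), giving E = +1.00 − (0.0592/2)·(−2.158) = +1.0639 V.
ΔG = −nFE = −(2)(96500)(+1.0639) J/mol = −205 kJ/mol.

−205 kJ/mol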